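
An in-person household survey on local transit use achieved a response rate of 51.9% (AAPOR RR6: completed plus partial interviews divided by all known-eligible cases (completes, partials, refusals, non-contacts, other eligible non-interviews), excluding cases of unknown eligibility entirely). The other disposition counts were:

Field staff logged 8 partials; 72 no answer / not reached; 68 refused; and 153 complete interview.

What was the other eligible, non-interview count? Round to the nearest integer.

9

Top: 153 + 8 = 161
RR6 = 161 / D = 0.519
D = 161 / 0.519 = 310.2
Other denominator terms total 301
other eligible, non-interview = 310.2 − 301 ≈ 9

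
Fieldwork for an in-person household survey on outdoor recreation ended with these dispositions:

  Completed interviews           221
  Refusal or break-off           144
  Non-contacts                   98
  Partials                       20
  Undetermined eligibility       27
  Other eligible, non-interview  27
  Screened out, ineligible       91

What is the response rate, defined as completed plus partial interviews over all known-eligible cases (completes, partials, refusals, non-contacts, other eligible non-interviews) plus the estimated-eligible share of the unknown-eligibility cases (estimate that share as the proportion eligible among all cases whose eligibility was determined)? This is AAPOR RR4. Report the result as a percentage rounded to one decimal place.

Numerator: 221 + 20 = 241
Eligible (known): 221 + 20 + 144 + 98 + 27 = 510
e = 510 / (510 + 91) = 510 / 601 = 0.8486
Eligible share of unknowns: 0.8486 × 27 = 22.91
Base: 510 + 22.91 = 532.91
RR4 = 241 / 532.91 = 0.4522

45.2%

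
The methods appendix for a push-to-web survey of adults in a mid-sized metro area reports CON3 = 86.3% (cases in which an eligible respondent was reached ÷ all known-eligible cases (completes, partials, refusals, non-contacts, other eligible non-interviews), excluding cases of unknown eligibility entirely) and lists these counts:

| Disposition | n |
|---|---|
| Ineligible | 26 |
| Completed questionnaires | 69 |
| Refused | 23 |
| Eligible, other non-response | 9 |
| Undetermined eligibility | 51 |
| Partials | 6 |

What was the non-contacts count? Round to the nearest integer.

17

Num: 69 + 6 + 23 + 9 = 107
CON3 = 107 / D = 0.863
D = 107 / 0.863 = 124.0
Other denominator terms total 107
non-contacts = 124.0 − 107 ≈ 17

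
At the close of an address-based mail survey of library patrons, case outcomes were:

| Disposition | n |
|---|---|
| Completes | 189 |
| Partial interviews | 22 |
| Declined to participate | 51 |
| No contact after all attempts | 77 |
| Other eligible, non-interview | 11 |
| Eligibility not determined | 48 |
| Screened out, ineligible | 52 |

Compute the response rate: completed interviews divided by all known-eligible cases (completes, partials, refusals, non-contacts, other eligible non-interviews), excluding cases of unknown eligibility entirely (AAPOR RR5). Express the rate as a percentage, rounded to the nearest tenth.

54.0%

Numerator → 189
Denom → 189 + 22 + 51 + 77 + 11 = 350
RR5 = 189 / 350 = 0.5400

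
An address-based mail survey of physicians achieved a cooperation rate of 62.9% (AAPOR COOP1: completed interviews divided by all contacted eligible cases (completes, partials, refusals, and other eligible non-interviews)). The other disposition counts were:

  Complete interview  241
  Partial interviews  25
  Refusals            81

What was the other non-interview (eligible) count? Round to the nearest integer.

36

COOP1 = 241 / D = 0.629
D = 241 / 0.629 = 383.1
Remaining denominator categories sum to 347
other non-interview (eligible) = 383.1 − 347 ≈ 36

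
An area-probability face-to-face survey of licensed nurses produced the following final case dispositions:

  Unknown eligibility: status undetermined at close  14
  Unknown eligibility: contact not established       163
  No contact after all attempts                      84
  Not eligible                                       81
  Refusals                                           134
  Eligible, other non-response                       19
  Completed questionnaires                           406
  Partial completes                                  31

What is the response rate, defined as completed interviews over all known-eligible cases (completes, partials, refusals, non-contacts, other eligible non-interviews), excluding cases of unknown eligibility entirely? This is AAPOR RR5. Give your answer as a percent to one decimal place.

60.2%

Eligibility not determined = 163 + 14 = 177
Numerator = 406
Denominator = 406 + 31 + 134 + 84 + 19 = 674
RR5 = 406 / 674 = 0.6024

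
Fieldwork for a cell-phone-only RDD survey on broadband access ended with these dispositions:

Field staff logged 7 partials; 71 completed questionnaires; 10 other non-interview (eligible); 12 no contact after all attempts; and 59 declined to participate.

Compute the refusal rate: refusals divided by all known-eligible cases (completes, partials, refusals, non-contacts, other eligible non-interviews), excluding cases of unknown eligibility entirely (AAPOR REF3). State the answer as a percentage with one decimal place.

Numerator: 59
Denominator: 71 + 7 + 59 + 12 + 10 = 159
REF3 = 59 / 159 = 0.3711

37.1%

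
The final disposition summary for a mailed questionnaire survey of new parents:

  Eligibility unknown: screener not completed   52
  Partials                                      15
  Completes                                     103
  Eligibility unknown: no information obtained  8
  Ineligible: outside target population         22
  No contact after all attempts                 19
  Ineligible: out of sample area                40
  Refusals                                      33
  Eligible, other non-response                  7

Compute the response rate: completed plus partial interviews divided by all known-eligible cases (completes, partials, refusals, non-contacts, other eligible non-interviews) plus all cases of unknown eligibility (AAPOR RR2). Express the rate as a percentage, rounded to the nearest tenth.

Undetermined eligibility = 52 + 8 = 60
Screened out, ineligible = 22 + 40 = 62
Top → 103 + 15 = 118
Denom → 103 + 15 + 33 + 19 + 7 + 60 = 237
RR2 = 118 / 237 = 0.4979

49.8%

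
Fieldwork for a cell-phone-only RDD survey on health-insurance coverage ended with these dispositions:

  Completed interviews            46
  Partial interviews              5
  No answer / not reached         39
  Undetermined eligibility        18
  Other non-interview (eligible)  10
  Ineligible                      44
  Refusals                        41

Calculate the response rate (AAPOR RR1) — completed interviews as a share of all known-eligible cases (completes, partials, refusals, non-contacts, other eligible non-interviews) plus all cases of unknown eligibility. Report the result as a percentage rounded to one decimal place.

28.9%

Num: 46
Denominator: 46 + 5 + 41 + 39 + 10 + 18 = 159
RR1 = 46 / 159 = 0.2893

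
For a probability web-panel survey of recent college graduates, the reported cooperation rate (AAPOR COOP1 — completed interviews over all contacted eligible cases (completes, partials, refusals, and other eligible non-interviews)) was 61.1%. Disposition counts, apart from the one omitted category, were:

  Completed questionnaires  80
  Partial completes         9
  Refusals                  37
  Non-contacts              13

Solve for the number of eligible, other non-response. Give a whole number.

COOP1 = 80 / D = 0.611
D = 80 / 0.611 = 130.9
Remaining denominator categories sum to 126
eligible, other non-response = 130.9 − 126 ≈ 5

5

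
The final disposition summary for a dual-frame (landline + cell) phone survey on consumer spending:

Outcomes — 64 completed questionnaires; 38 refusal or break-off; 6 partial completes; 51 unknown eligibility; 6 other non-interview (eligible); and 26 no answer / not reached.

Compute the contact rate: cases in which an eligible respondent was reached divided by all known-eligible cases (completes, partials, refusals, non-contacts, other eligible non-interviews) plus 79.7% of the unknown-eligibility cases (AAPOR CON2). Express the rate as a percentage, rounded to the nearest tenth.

Numerator → 64 + 6 + 38 + 6 = 114
Eligible (known) → 64 + 6 + 38 + 26 + 6 = 140
Eligible share of unknowns → 0.7970 × 51 = 40.65
Denom → 140 + 40.65 = 180.65
CON2 = 114 / 180.65 = 0.6311

63.1%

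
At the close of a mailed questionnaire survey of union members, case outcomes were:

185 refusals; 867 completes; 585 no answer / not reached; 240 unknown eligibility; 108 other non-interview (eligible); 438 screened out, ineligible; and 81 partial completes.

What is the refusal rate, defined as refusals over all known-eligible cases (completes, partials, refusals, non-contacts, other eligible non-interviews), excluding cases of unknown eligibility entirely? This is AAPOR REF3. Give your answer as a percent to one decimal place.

Num: 185
Denominator: 867 + 81 + 185 + 585 + 108 = 1826
REF3 = 185 / 1826 = 0.1013

10.1%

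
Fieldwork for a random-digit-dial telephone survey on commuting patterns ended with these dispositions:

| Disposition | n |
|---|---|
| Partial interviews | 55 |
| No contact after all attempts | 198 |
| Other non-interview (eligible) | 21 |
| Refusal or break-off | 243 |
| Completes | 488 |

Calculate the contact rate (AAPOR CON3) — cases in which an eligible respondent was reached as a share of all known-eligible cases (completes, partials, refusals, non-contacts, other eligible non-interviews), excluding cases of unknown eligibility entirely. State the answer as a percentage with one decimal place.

80.3%

Num: 488 + 55 + 243 + 21 = 807
Denominator: 488 + 55 + 243 + 198 + 21 = 1005
CON3 = 807 / 1005 = 0.8030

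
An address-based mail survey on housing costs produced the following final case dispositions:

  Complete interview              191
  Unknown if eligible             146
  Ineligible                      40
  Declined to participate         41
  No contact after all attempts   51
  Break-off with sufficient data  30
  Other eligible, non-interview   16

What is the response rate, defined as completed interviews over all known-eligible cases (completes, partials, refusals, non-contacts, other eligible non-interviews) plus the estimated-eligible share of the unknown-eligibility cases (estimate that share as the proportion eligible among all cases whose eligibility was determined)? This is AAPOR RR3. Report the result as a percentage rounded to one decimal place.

41.6%

Num → 191
Determined eligible → 191 + 30 + 41 + 51 + 16 = 329
e = 329 / (329 + 40) = 329 / 369 = 0.8916
Eligible share of unknowns → 0.8916 × 146 = 130.17
Base → 329 + 130.17 = 459.17
RR3 = 191 / 459.17 = 0.4160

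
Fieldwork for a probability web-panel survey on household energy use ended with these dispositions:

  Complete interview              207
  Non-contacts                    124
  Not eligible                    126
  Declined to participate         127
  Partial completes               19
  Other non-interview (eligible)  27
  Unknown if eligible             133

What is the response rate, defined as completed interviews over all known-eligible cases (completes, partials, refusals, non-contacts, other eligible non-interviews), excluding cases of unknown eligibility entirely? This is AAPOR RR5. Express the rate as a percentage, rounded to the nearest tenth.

Numerator = 207
Denominator = 207 + 19 + 127 + 124 + 27 = 504
RR5 = 207 / 504 = 0.4107

41.1%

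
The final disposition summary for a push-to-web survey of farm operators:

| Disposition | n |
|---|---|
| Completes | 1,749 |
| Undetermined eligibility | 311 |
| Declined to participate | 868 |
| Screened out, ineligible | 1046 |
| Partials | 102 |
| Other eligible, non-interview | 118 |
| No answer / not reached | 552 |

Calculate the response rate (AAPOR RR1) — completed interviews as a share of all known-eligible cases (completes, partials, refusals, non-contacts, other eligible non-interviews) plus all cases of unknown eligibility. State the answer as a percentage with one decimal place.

Numerator → 1749
Base → 1749 + 102 + 868 + 552 + 118 + 311 = 3700
RR1 = 1749 / 3700 = 0.4727

47.3%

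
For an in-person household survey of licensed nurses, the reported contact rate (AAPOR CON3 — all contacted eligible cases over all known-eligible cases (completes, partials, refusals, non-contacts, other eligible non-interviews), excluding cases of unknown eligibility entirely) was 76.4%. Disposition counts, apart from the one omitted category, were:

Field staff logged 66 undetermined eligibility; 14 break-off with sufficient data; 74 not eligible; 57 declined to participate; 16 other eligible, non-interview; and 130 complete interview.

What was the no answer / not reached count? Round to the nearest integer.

Top = 130 + 14 + 57 + 16 = 217
CON3 = 217 / D = 0.764
D = 217 / 0.764 = 284.0
Other denominator terms total 217
no answer / not reached = 284.0 − 217 ≈ 67

67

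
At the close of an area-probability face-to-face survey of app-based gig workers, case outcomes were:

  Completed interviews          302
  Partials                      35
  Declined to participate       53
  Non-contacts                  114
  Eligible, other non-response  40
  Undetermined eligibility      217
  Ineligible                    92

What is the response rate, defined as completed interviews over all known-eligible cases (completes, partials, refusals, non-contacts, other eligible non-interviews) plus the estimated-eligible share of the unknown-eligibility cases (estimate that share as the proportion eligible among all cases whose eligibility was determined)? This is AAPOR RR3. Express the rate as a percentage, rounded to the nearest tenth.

Top: 302
Eligible (known): 302 + 35 + 53 + 114 + 40 = 544
e = 544 / (544 + 92) = 544 / 636 = 0.8553
Eligible share of unknowns: 0.8553 × 217 = 185.60
Denominator: 544 + 185.60 = 729.60
RR3 = 302 / 729.60 = 0.4139

41.4%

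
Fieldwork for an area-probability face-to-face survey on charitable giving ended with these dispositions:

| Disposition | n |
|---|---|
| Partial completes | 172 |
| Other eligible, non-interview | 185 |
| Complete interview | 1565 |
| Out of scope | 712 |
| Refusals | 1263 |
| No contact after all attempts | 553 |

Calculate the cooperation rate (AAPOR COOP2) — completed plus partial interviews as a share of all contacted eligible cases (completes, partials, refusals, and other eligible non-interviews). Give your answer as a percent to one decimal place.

Num = 1565 + 172 = 1737
Denom = 1565 + 172 + 1263 + 185 = 3185
COOP2 = 1737 / 3185 = 0.5454

54.5%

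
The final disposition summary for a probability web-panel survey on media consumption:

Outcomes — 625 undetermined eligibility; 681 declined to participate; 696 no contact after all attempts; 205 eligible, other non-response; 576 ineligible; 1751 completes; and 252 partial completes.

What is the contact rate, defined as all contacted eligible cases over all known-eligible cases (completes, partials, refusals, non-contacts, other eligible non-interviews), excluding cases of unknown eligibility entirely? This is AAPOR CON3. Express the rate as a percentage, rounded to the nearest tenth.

80.6%

Num: 1751 + 252 + 681 + 205 = 2889
Denom: 1751 + 252 + 681 + 696 + 205 = 3585
CON3 = 2889 / 3585 = 0.8059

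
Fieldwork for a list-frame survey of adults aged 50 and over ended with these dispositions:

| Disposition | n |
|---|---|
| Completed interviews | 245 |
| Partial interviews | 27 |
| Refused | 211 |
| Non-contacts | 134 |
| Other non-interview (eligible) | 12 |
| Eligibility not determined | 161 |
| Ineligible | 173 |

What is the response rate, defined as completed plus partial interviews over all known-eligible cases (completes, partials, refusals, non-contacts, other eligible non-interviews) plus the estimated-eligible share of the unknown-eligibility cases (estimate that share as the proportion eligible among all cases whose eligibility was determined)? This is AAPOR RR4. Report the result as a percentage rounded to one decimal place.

Num = 245 + 27 = 272
Eligible (known) = 245 + 27 + 211 + 134 + 12 = 629
e = 629 / (629 + 173) = 629 / 802 = 0.7843
e × U = 0.7843 × 161 = 126.27
Base = 629 + 126.27 = 755.27
RR4 = 272 / 755.27 = 0.3601

36.0%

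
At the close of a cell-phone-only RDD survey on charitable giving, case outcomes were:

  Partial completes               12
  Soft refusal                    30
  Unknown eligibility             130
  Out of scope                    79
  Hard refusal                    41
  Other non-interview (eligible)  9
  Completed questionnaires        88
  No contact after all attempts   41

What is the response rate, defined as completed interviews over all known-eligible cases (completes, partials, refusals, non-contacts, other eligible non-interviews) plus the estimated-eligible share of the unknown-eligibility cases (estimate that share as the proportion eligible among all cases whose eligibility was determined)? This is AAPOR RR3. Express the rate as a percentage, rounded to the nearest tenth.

27.8%

Declined to participate = 41 + 30 = 71
Num = 88
Determined eligible = 88 + 12 + 71 + 41 + 9 = 221
e = 221 / (221 + 79) = 221 / 300 = 0.7367
e × U = 0.7367 × 130 = 95.77
Denom = 221 + 95.77 = 316.77
RR3 = 88 / 316.77 = 0.2778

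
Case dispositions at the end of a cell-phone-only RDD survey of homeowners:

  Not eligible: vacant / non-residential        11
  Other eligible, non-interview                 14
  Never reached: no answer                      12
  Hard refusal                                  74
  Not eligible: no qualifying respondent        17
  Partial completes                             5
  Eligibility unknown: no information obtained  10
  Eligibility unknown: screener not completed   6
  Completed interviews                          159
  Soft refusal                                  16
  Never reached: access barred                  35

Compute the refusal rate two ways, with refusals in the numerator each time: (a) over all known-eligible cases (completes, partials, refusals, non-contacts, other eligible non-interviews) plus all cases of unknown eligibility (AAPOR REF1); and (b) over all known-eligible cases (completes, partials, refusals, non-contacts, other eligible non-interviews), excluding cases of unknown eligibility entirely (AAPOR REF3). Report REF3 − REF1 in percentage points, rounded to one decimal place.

1.4

Declined to participate = 74 + 16 = 90
No contact after all attempts = 12 + 35 = 47
Unknown if eligible = 6 + 10 = 16
Screened out, ineligible = 17 + 11 = 28
Numerator = 90
Base = 159 + 5 + 90 + 47 + 14 + 16 = 331
REF1 = 90 / 331 = 0.2719
Base = 159 + 5 + 90 + 47 + 14 = 315
REF3 = 90 / 315 = 0.2857
Difference = 28.57 − 27.19 = 1.38 percentage points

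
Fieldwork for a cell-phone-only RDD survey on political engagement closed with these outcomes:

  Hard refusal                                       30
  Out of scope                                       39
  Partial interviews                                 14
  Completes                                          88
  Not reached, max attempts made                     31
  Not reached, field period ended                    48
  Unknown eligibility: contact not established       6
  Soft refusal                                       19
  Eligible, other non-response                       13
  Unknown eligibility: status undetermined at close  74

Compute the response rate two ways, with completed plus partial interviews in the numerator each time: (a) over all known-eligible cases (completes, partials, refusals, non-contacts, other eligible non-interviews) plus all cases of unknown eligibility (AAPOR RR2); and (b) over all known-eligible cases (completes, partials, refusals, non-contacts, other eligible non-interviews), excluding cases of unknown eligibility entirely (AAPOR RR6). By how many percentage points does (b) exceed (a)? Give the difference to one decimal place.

10.4

Refusals = 30 + 19 = 49
No answer / not reached = 48 + 31 = 79
Unknown eligibility = 6 + 74 = 80
Top = 88 + 14 = 102
Base = 88 + 14 + 49 + 79 + 13 + 80 = 323
RR2 = 102 / 323 = 0.3158
Base = 88 + 14 + 49 + 79 + 13 = 243
RR6 = 102 / 243 = 0.4198
Difference = 41.98 − 31.58 = 10.40 percentage points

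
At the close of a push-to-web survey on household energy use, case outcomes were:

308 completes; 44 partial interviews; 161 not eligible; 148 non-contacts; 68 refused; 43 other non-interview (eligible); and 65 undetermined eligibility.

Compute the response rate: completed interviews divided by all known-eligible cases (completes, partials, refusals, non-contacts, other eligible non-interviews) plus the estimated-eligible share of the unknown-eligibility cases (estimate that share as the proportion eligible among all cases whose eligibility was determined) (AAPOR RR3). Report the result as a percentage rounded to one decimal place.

Numerator = 308
Known eligible = 308 + 44 + 68 + 148 + 43 = 611
e = 611 / (611 + 161) = 611 / 772 = 0.7915
e × U = 0.7915 × 65 = 51.45
Base = 611 + 51.45 = 662.45
RR3 = 308 / 662.45 = 0.4649

46.5%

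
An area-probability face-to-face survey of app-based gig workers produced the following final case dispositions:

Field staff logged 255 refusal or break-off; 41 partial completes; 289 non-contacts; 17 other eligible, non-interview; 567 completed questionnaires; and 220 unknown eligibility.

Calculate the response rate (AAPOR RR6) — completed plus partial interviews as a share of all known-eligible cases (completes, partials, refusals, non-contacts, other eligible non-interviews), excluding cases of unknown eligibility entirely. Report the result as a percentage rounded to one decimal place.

Top → 567 + 41 = 608
Denom → 567 + 41 + 255 + 289 + 17 = 1169
RR6 = 608 / 1169 = 0.5201

52.0%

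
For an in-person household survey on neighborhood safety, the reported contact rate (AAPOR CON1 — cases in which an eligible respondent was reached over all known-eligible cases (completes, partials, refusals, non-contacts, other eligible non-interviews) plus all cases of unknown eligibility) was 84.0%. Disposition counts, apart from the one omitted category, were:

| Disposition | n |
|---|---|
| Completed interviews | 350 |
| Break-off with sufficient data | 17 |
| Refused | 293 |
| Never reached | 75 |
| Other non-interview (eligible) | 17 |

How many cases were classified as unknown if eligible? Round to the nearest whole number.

Numerator → 350 + 17 + 293 + 17 = 677
CON1 = 677 / D = 0.840
D = 677 / 0.840 = 806.0
Other denominator terms total 752
unknown if eligible = 806.0 − 752 ≈ 54

54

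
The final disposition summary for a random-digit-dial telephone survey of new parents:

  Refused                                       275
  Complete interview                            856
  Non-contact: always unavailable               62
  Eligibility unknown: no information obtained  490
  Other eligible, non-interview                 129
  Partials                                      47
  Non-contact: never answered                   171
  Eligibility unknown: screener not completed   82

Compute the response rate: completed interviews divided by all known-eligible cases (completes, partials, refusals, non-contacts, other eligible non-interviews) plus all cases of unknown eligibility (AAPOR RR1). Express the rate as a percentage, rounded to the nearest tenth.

40.5%

Never reached = 171 + 62 = 233
Unknown eligibility = 82 + 490 = 572
Top = 856
Base = 856 + 47 + 275 + 233 + 129 + 572 = 2112
RR1 = 856 / 2112 = 0.4053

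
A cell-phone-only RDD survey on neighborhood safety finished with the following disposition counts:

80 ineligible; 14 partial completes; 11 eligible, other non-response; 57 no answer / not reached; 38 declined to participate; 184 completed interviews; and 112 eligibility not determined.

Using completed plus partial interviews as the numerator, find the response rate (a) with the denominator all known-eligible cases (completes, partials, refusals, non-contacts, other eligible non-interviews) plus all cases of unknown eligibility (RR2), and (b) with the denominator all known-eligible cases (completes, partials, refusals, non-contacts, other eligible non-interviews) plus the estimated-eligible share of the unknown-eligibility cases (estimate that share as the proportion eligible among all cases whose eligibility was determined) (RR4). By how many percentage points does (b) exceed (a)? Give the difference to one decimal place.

Numerator = 184 + 14 = 198
Base = 184 + 14 + 38 + 57 + 11 + 112 = 416
RR2 = 198 / 416 = 0.4760
Determined eligible = 184 + 14 + 38 + 57 + 11 = 304
e = 304 / (304 + 80) = 304 / 384 = 0.7917
Eligible share of unknowns = 0.7917 × 112 = 88.67
Base = 304 + 88.67 = 392.67
RR4 = 198 / 392.67 = 0.5042
Difference = 50.42 − 47.60 = 2.82 percentage points

2.8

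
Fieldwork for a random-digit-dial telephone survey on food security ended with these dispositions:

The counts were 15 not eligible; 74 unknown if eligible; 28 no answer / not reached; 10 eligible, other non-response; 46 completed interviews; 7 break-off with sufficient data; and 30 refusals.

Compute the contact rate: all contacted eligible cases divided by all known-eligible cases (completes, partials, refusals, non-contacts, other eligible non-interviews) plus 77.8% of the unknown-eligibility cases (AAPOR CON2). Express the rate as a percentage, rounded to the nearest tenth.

52.1%

Numerator → 46 + 7 + 30 + 10 = 93
Eligible (known) → 46 + 7 + 30 + 28 + 10 = 121
Eligible share of unknowns → 0.7780 × 74 = 57.57
Denom → 121 + 57.57 = 178.57
CON2 = 93 / 178.57 = 0.5208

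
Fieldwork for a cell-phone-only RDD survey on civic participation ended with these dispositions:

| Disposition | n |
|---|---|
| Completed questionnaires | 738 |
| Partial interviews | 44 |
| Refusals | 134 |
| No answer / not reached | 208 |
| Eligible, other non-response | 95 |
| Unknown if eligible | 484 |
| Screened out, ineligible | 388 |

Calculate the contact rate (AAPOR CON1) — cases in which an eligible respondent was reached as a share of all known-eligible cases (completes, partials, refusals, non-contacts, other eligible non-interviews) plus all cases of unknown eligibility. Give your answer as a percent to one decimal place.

Top → 738 + 44 + 134 + 95 = 1011
Denominator → 738 + 44 + 134 + 208 + 95 + 484 = 1703
CON1 = 1011 / 1703 = 0.5937

59.4%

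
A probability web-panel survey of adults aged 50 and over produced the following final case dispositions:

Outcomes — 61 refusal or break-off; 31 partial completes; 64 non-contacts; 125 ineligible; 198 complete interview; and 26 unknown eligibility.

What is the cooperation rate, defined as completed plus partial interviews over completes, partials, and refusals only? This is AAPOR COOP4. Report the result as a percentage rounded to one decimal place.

79.0%

Numerator → 198 + 31 = 229
Base → 198 + 31 + 61 = 290
COOP4 = 229 / 290 = 0.7897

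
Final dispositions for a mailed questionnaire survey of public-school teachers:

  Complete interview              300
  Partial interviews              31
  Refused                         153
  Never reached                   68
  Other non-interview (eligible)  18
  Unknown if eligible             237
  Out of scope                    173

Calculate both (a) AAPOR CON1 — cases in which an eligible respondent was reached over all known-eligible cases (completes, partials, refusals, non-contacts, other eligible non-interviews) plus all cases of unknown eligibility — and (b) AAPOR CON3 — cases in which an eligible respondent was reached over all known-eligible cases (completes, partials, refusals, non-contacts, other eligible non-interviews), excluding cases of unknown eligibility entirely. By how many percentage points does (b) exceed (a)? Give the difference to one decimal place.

25.9

Num: 300 + 31 + 153 + 18 = 502
Denominator: 300 + 31 + 153 + 68 + 18 + 237 = 807
CON1 = 502 / 807 = 0.6221
Denominator: 300 + 31 + 153 + 68 + 18 = 570
CON3 = 502 / 570 = 0.8807
Difference = 88.07 − 62.21 = 25.86 percentage points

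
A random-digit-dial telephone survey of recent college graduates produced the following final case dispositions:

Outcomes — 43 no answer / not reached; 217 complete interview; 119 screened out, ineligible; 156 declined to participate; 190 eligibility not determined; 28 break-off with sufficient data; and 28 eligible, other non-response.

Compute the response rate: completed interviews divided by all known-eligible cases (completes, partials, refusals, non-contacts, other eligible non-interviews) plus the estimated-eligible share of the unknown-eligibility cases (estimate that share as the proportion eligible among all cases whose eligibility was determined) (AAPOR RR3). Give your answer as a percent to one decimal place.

Num → 217
Eligible (known) → 217 + 28 + 156 + 43 + 28 = 472
e = 472 / (472 + 119) = 472 / 591 = 0.7986
Estimated eligible among unknowns → 0.7986 × 190 = 151.73
Denom → 472 + 151.73 = 623.73
RR3 = 217 / 623.73 = 0.3479

34.8%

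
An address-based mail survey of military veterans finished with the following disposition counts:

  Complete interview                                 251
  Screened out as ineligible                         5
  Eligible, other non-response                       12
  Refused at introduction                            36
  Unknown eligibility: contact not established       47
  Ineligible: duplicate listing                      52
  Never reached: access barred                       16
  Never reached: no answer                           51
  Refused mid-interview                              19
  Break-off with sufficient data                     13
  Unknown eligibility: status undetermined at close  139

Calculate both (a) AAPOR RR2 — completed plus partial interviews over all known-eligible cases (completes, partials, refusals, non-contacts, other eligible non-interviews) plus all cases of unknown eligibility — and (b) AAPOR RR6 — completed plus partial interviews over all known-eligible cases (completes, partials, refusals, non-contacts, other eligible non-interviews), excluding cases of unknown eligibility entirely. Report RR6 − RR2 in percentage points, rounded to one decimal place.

21.1

Refusals = 36 + 19 = 55
No contact after all attempts = 51 + 16 = 67
Unknown eligibility = 47 + 139 = 186
Ineligible = 5 + 52 = 57
Num: 251 + 13 = 264
Denom: 251 + 13 + 55 + 67 + 12 + 186 = 584
RR2 = 264 / 584 = 0.4521
Denom: 251 + 13 + 55 + 67 + 12 = 398
RR6 = 264 / 398 = 0.6633
Difference = 66.33 − 45.21 = 21.12 percentage points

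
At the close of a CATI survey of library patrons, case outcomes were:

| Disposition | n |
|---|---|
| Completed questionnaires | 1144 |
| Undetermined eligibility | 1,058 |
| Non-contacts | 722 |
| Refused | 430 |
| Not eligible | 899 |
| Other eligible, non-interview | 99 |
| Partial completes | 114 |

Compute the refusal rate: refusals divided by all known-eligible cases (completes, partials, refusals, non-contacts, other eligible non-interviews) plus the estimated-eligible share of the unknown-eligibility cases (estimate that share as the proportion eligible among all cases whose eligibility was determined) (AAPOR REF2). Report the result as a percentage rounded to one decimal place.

13.1%

Num → 430
Eligible (known) → 1144 + 114 + 430 + 722 + 99 = 2509
e = 2509 / (2509 + 899) = 2509 / 3408 = 0.7362
Estimated eligible among unknowns → 0.7362 × 1058 = 778.90
Base → 2509 + 778.90 = 3287.90
REF2 = 430 / 3287.90 = 0.1308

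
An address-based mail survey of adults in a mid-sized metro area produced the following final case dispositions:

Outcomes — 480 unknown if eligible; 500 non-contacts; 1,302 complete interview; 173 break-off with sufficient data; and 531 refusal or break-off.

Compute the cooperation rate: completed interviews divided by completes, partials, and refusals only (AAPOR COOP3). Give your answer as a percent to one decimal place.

64.9%

Top → 1302
Base → 1302 + 173 + 531 = 2006
COOP3 = 1302 / 2006 = 0.6491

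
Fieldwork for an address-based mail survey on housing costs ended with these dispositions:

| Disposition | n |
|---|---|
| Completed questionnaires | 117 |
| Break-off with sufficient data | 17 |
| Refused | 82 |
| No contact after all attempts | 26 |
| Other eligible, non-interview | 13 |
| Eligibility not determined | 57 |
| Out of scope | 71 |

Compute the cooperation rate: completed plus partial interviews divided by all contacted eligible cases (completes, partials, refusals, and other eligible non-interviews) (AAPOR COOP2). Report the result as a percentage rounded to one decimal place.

58.5%

Num: 117 + 17 = 134
Denominator: 117 + 17 + 82 + 13 = 229
COOP2 = 134 / 229 = 0.5852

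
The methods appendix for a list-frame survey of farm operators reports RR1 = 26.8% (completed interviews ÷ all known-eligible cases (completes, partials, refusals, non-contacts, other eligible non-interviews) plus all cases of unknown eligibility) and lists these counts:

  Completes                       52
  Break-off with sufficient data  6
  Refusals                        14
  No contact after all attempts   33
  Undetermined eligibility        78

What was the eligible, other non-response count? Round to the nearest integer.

RR1 = 52 / D = 0.268
D = 52 / 0.268 = 194.0
Remaining denominator categories sum to 183
eligible, other non-response = 194.0 − 183 ≈ 11

11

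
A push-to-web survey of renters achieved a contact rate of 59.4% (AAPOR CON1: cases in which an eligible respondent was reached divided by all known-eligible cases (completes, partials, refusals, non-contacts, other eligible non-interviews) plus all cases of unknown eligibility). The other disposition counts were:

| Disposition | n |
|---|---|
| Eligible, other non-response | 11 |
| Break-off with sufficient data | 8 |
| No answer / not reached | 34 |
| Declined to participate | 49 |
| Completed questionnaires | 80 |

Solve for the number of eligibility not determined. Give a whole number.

Top: 80 + 8 + 49 + 11 = 148
CON1 = 148 / D = 0.594
D = 148 / 0.594 = 249.2
Remaining denominator categories sum to 182
eligibility not determined = 249.2 − 182 ≈ 67

67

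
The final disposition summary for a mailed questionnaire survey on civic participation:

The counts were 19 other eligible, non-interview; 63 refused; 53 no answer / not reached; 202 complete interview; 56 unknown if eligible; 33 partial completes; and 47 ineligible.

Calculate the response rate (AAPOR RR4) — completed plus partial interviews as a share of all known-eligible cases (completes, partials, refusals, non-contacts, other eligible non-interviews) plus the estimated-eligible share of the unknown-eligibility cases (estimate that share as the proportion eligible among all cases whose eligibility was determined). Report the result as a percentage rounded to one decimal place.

Numerator = 202 + 33 = 235
Known eligible = 202 + 33 + 63 + 53 + 19 = 370
e = 370 / (370 + 47) = 370 / 417 = 0.8873
e × U = 0.8873 × 56 = 49.69
Denom = 370 + 49.69 = 419.69
RR4 = 235 / 419.69 = 0.5599

56.0%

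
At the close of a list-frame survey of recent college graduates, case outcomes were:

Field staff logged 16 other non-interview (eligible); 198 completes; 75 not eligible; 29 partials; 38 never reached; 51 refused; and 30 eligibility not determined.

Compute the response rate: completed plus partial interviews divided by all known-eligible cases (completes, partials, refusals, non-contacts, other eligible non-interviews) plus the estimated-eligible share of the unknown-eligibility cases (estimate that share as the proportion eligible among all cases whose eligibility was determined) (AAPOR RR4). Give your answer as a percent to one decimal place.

Num = 198 + 29 = 227
Known eligible = 198 + 29 + 51 + 38 + 16 = 332
e = 332 / (332 + 75) = 332 / 407 = 0.8157
Estimated eligible among unknowns = 0.8157 × 30 = 24.47
Denom = 332 + 24.47 = 356.47
RR4 = 227 / 356.47 = 0.6368

63.7%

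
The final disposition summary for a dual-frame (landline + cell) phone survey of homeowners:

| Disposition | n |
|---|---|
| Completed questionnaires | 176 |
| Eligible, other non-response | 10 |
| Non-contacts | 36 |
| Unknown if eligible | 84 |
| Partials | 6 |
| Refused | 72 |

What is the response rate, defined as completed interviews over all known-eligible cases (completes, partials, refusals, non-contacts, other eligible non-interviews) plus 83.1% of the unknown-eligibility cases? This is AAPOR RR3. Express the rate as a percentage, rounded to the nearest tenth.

47.6%

Top: 176
Known eligible: 176 + 6 + 72 + 36 + 10 = 300
Estimated eligible among unknowns: 0.8310 × 84 = 69.80
Denom: 300 + 69.80 = 369.80
RR3 = 176 / 369.80 = 0.4759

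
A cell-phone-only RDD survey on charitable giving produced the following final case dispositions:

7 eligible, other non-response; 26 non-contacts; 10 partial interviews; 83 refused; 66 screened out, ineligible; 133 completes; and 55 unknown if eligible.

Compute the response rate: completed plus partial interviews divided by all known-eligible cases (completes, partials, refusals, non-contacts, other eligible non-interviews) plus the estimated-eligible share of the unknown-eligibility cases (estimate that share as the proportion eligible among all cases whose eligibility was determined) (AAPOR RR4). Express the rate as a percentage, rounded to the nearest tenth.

47.2%

Top → 133 + 10 = 143
Determined eligible → 133 + 10 + 83 + 26 + 7 = 259
e = 259 / (259 + 66) = 259 / 325 = 0.7969
Eligible share of unknowns → 0.7969 × 55 = 43.83
Denominator → 259 + 43.83 = 302.83
RR4 = 143 / 302.83 = 0.4722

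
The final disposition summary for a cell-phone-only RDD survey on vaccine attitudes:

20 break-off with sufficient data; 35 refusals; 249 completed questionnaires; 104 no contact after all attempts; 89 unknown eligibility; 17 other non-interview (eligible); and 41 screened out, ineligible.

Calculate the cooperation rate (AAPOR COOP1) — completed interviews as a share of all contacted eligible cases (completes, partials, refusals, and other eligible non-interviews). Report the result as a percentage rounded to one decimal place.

Num: 249
Denom: 249 + 20 + 35 + 17 = 321
COOP1 = 249 / 321 = 0.7757

77.6%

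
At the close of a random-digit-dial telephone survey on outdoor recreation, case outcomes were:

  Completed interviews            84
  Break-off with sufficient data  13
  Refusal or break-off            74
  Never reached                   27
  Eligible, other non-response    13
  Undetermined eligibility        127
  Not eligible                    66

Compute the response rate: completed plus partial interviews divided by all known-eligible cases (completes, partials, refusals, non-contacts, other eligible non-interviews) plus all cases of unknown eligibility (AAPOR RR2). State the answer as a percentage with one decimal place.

28.7%

Num = 84 + 13 = 97
Denominator = 84 + 13 + 74 + 27 + 13 + 127 = 338
RR2 = 97 / 338 = 0.2870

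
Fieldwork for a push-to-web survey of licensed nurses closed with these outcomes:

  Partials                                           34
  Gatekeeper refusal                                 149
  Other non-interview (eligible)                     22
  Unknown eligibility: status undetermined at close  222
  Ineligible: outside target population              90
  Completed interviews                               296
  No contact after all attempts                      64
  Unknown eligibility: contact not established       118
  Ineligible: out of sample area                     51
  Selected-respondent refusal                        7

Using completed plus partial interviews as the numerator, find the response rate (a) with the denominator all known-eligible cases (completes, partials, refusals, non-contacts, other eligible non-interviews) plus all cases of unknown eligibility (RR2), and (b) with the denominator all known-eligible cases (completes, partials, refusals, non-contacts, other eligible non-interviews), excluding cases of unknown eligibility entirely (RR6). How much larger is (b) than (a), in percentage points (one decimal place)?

21.5

Refusal or break-off = 149 + 7 = 156
Eligibility not determined = 118 + 222 = 340
Screened out, ineligible = 90 + 51 = 141
Top = 296 + 34 = 330
Base = 296 + 34 + 156 + 64 + 22 + 340 = 912
RR2 = 330 / 912 = 0.3618
Base = 296 + 34 + 156 + 64 + 22 = 572
RR6 = 330 / 572 = 0.5769
Difference = 57.69 − 36.18 = 21.51 percentage points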